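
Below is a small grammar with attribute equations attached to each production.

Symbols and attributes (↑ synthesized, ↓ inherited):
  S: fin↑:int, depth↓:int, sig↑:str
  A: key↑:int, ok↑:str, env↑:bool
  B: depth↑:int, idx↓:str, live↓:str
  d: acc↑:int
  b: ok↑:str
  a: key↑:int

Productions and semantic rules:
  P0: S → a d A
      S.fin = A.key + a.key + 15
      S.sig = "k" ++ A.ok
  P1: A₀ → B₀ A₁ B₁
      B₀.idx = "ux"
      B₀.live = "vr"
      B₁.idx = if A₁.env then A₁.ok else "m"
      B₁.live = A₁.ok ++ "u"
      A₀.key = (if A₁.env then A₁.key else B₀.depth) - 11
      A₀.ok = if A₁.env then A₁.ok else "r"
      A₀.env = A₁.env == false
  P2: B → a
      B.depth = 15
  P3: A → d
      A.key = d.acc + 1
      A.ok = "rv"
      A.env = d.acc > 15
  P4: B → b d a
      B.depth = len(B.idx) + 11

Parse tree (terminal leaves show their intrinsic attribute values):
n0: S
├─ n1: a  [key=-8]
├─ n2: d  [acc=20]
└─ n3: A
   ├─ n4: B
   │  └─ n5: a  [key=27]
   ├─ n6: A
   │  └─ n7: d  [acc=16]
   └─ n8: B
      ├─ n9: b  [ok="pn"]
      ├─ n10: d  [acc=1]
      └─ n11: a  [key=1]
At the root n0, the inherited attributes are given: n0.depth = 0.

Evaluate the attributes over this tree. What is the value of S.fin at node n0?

13

1. n0.depth = 0  [given at root]
2. n1.key = -8  [terminal]
3. n2.acc = 20  [terminal]
4. n4.idx = "ux"  ["ux"]
5. n4.live = "vr"  ["vr"]
6. n5.key = 27  [terminal]
7. n4.depth = 15  [15]
8. n7.acc = 16  [terminal]
9. n6.key = 17  [d.acc + 1]
10. n6.ok = "rv"  ["rv"]
11. n6.env = true  [d.acc > 15]
12. n8.idx = "rv"  [if A₁.env then A₁.ok else "m"]
13. n8.live = "rvu"  [A₁.ok ++ "u"]
14. n9.ok = "pn"  [terminal]
15. n10.acc = 1  [terminal]
16. n11.key = 1  [terminal]
17. n8.depth = 13  [len(B.idx) + 11]
18. n3.key = 6  [(if A₁.env then A₁.key else B₀.depth) - 11]
19. n3.ok = "rv"  [if A₁.env then A₁.ok else "r"]
20. n3.env = false  [A₁.env == false]
21. n0.fin = 13  [A.key + a.key + 15]
22. n0.sig = "krv"  ["k" ++ A.ok]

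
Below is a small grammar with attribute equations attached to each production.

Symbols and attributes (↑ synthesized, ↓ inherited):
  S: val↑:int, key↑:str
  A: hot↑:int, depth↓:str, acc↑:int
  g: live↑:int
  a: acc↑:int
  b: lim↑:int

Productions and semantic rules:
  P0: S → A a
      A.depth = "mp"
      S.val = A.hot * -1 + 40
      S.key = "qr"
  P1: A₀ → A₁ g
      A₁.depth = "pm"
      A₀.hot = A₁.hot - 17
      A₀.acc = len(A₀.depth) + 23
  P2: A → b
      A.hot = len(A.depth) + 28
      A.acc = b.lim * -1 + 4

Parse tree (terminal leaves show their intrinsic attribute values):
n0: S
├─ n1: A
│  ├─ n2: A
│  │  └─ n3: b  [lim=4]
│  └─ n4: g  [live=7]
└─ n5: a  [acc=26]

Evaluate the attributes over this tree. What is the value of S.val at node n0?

1. n1.depth = "mp"  ["mp"]
2. n2.depth = "pm"  ["pm"]
3. n3.lim = 4  [terminal]
4. n2.hot = 30  [len(A.depth) + 28]
5. n2.acc = 0  [b.lim * -1 + 4]
6. n4.live = 7  [terminal]
7. n1.hot = 13  [A₁.hot - 17]
8. n1.acc = 25  [len(A₀.depth) + 23]
9. n5.acc = 26  [terminal]
10. n0.val = 27  [A.hot * -1 + 40]
11. n0.key = "qr"  ["qr"]

27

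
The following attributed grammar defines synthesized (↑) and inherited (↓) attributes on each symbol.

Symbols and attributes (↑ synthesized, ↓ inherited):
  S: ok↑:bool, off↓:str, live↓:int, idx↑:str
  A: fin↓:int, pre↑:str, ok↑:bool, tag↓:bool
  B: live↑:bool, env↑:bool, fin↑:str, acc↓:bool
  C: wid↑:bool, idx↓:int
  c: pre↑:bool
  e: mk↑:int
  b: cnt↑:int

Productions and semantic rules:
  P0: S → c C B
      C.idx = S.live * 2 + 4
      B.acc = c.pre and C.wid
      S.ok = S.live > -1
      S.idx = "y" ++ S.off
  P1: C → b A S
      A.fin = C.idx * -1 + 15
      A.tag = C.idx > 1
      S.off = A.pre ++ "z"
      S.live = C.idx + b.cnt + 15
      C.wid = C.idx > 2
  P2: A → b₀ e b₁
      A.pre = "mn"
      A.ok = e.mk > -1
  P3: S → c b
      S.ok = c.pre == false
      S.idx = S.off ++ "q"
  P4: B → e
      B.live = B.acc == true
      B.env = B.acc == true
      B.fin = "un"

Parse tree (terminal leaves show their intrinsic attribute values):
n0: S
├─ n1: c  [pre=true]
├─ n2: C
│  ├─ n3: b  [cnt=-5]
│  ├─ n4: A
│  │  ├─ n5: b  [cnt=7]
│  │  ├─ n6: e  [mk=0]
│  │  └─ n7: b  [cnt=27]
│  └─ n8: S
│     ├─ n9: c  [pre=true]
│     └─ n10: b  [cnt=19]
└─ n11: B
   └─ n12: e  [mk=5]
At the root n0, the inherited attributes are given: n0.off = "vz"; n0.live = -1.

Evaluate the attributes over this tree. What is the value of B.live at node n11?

false

1. n0.off = "vz"  [given at root]
2. n0.live = -1  [given at root]
3. n1.pre = true  [terminal]
4. n2.idx = 2  [S.live * 2 + 4]
5. n3.cnt = -5  [terminal]
6. n4.fin = 13  [C.idx * -1 + 15]
7. n4.tag = true  [C.idx > 1]
8. n5.cnt = 7  [terminal]
9. n6.mk = 0  [terminal]
10. n7.cnt = 27  [terminal]
11. n4.pre = "mn"  ["mn"]
12. n4.ok = true  [e.mk > -1]
13. n8.off = "mnz"  [A.pre ++ "z"]
14. n8.live = 12  [C.idx + b.cnt + 15]
15. n9.pre = true  [terminal]
16. n10.cnt = 19  [terminal]
17. n8.ok = false  [c.pre == false]
18. n8.idx = "mnzq"  [S.off ++ "q"]
19. n2.wid = false  [C.idx > 2]
20. n11.acc = false  [c.pre and C.wid]
21. n12.mk = 5  [terminal]
22. n11.live = false  [B.acc == true]
23. n11.env = false  [B.acc == true]
24. n11.fin = "un"  ["un"]
25. n0.ok = false  [S.live > -1]
26. n0.idx = "yvz"  ["y" ++ S.off]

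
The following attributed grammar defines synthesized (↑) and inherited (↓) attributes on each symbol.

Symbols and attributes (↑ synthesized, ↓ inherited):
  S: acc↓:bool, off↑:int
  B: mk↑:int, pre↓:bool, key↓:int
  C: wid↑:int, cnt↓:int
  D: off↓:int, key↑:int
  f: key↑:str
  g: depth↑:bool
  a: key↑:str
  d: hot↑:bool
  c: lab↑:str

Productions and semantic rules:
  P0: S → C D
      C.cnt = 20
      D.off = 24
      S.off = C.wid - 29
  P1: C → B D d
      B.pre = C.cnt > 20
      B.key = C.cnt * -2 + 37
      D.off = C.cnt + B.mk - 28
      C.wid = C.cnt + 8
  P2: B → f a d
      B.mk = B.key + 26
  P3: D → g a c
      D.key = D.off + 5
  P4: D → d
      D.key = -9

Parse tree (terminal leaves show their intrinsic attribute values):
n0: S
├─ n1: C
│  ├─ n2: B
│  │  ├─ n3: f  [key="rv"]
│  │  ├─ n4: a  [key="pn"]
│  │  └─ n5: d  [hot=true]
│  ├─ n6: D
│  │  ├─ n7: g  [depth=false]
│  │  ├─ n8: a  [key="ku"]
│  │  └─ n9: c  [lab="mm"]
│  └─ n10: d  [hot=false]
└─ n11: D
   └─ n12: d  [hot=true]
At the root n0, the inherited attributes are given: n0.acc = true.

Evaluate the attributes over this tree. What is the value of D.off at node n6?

1. n0.acc = true  [given at root]
2. n1.cnt = 20  [20]
3. n2.pre = false  [C.cnt > 20]
4. n2.key = -3  [C.cnt * -2 + 37]
5. n3.key = "rv"  [terminal]
6. n4.key = "pn"  [terminal]
7. n5.hot = true  [terminal]
8. n2.mk = 23  [B.key + 26]
9. n6.off = 15  [C.cnt + B.mk - 28]
10. n7.depth = false  [terminal]
11. n8.key = "ku"  [terminal]
12. n9.lab = "mm"  [terminal]
13. n6.key = 20  [D.off + 5]
14. n10.hot = false  [terminal]
15. n1.wid = 28  [C.cnt + 8]
16. n11.off = 24  [24]
17. n12.hot = true  [terminal]
18. n11.key = -9  [-9]
19. n0.off = -1  [C.wid - 29]

15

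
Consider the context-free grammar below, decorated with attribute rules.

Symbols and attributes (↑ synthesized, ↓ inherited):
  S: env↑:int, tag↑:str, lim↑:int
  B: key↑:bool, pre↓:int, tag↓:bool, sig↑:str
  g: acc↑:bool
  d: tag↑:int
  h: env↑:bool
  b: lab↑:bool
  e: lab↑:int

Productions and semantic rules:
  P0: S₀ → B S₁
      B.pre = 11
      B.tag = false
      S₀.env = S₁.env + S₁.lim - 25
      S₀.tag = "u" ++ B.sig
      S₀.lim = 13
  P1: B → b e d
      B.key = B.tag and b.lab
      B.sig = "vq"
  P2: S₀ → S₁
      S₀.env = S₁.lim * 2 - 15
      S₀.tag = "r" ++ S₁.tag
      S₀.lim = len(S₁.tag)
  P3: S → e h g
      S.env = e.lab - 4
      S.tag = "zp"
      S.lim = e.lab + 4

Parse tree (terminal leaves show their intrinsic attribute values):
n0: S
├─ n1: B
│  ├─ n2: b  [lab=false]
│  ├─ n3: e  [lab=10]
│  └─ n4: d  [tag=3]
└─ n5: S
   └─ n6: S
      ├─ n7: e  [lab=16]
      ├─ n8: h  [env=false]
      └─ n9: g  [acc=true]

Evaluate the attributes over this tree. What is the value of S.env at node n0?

2

1. n1.pre = 11  [11]
2. n1.tag = false  [false]
3. n2.lab = false  [terminal]
4. n3.lab = 10  [terminal]
5. n4.tag = 3  [terminal]
6. n1.key = false  [B.tag and b.lab]
7. n1.sig = "vq"  ["vq"]
8. n7.lab = 16  [terminal]
9. n8.env = false  [terminal]
10. n9.acc = true  [terminal]
11. n6.env = 12  [e.lab - 4]
12. n6.tag = "zp"  ["zp"]
13. n6.lim = 20  [e.lab + 4]
14. n5.env = 25  [S₁.lim * 2 - 15]
15. n5.tag = "rzp"  ["r" ++ S₁.tag]
16. n5.lim = 2  [len(S₁.tag)]
17. n0.env = 2  [S₁.env + S₁.lim - 25]
18. n0.tag = "uvq"  ["u" ++ B.sig]
19. n0.lim = 13  [13]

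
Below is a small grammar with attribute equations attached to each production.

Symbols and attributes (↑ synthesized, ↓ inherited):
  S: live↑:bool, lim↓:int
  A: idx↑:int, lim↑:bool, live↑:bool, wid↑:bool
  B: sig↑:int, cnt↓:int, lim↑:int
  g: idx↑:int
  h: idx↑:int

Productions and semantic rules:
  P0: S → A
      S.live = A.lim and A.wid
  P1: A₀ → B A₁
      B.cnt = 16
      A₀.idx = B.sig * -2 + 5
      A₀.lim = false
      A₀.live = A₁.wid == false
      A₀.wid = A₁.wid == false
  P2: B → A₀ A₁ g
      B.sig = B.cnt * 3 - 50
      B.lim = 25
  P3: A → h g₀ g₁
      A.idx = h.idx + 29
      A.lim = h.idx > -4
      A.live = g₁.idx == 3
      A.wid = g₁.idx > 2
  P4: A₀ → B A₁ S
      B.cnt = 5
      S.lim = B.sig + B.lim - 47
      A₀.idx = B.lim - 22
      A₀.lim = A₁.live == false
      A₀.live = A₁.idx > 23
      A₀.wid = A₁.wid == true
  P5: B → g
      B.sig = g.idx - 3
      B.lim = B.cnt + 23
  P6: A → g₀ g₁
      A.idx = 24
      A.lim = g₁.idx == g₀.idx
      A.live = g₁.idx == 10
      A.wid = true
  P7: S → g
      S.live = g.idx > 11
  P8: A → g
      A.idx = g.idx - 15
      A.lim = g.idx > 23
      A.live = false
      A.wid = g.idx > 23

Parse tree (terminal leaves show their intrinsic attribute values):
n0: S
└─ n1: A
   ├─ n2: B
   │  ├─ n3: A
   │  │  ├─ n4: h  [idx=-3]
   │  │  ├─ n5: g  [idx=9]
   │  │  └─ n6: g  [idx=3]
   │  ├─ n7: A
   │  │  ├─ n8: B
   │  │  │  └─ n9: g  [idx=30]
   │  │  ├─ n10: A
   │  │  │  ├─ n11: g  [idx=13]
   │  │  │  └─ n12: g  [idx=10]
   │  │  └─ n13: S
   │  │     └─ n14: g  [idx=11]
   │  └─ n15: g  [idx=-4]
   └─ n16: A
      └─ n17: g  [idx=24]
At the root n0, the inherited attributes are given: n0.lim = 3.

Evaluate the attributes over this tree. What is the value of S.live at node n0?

false

1. n0.lim = 3  [given at root]
2. n2.cnt = 16  [16]
3. n4.idx = -3  [terminal]
4. n5.idx = 9  [terminal]
5. n6.idx = 3  [terminal]
6. n3.idx = 26  [h.idx + 29]
7. n3.lim = true  [h.idx > -4]
8. n3.live = true  [g₁.idx == 3]
9. n3.wid = true  [g₁.idx > 2]
10. n8.cnt = 5  [5]
11. n9.idx = 30  [terminal]
12. n8.sig = 27  [g.idx - 3]
13. n8.lim = 28  [B.cnt + 23]
14. n11.idx = 13  [terminal]
15. n12.idx = 10  [terminal]
16. n10.idx = 24  [24]
17. n10.lim = false  [g₁.idx == g₀.idx]
18. n10.live = true  [g₁.idx == 10]
19. n10.wid = true  [true]
20. n13.lim = 8  [B.sig + B.lim - 47]
21. n14.idx = 11  [terminal]
22. n13.live = false  [g.idx > 11]
23. n7.idx = 6  [B.lim - 22]
24. n7.lim = false  [A₁.live == false]
25. n7.live = true  [A₁.idx > 23]
26. n7.wid = true  [A₁.wid == true]
27. n15.idx = -4  [terminal]
28. n2.sig = -2  [B.cnt * 3 - 50]
29. n2.lim = 25  [25]
30. n17.idx = 24  [terminal]
31. n16.idx = 9  [g.idx - 15]
32. n16.lim = true  [g.idx > 23]
33. n16.live = false  [false]
34. n16.wid = true  [g.idx > 23]
35. n1.idx = 9  [B.sig * -2 + 5]
36. n1.lim = false  [false]
37. n1.live = false  [A₁.wid == false]
38. n1.wid = false  [A₁.wid == false]
39. n0.live = false  [A.lim and A.wid]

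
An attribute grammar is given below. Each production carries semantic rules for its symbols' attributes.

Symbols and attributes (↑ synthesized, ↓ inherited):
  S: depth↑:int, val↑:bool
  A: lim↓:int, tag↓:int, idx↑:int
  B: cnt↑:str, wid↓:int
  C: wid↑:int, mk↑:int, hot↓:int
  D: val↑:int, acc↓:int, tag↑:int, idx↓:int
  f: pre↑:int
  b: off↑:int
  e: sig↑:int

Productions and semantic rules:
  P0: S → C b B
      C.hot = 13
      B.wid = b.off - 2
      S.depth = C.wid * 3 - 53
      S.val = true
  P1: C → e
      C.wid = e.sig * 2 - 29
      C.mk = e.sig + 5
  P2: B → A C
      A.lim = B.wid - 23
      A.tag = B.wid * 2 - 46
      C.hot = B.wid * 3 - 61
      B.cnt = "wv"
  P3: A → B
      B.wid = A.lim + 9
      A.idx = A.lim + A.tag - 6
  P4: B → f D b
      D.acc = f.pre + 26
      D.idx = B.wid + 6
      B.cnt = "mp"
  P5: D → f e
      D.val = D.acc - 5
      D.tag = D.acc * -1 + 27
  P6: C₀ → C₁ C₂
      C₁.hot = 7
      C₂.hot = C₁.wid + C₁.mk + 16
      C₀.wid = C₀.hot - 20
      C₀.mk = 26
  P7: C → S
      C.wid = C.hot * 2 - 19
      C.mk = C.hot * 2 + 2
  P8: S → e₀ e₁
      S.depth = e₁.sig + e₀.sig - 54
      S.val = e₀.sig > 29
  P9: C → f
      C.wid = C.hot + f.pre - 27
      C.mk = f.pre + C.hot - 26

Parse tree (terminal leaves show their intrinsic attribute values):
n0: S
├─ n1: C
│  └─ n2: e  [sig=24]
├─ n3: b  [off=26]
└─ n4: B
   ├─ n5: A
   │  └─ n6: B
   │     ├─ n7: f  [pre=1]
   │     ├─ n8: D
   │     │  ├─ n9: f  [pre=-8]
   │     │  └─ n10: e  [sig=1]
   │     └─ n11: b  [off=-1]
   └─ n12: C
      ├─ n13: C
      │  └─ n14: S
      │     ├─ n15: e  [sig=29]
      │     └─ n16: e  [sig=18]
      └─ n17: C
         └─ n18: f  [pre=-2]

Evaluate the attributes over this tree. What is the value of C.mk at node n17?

1. n1.hot = 13  [13]
2. n2.sig = 24  [terminal]
3. n1.wid = 19  [e.sig * 2 - 29]
4. n1.mk = 29  [e.sig + 5]
5. n3.off = 26  [terminal]
6. n4.wid = 24  [b.off - 2]
7. n5.lim = 1  [B.wid - 23]
8. n5.tag = 2  [B.wid * 2 - 46]
9. n6.wid = 10  [A.lim + 9]
10. n7.pre = 1  [terminal]
11. n8.acc = 27  [f.pre + 26]
12. n8.idx = 16  [B.wid + 6]
13. n9.pre = -8  [terminal]
14. n10.sig = 1  [terminal]
15. n8.val = 22  [D.acc - 5]
16. n8.tag = 0  [D.acc * -1 + 27]
17. n11.off = -1  [terminal]
18. n6.cnt = "mp"  ["mp"]
19. n5.idx = -3  [A.lim + A.tag - 6]
20. n12.hot = 11  [B.wid * 3 - 61]
21. n13.hot = 7  [7]
22. n15.sig = 29  [terminal]
23. n16.sig = 18  [terminal]
24. n14.depth = -7  [e₁.sig + e₀.sig - 54]
25. n14.val = false  [e₀.sig > 29]
26. n13.wid = -5  [C.hot * 2 - 19]
27. n13.mk = 16  [C.hot * 2 + 2]
28. n17.hot = 27  [C₁.wid + C₁.mk + 16]
29. n18.pre = -2  [terminal]
30. n17.wid = -2  [C.hot + f.pre - 27]
31. n17.mk = -1  [f.pre + C.hot - 26]
32. n12.wid = -9  [C₀.hot - 20]
33. n12.mk = 26  [26]
34. n4.cnt = "wv"  ["wv"]
35. n0.depth = 4  [C.wid * 3 - 53]
36. n0.val = true  [true]

-1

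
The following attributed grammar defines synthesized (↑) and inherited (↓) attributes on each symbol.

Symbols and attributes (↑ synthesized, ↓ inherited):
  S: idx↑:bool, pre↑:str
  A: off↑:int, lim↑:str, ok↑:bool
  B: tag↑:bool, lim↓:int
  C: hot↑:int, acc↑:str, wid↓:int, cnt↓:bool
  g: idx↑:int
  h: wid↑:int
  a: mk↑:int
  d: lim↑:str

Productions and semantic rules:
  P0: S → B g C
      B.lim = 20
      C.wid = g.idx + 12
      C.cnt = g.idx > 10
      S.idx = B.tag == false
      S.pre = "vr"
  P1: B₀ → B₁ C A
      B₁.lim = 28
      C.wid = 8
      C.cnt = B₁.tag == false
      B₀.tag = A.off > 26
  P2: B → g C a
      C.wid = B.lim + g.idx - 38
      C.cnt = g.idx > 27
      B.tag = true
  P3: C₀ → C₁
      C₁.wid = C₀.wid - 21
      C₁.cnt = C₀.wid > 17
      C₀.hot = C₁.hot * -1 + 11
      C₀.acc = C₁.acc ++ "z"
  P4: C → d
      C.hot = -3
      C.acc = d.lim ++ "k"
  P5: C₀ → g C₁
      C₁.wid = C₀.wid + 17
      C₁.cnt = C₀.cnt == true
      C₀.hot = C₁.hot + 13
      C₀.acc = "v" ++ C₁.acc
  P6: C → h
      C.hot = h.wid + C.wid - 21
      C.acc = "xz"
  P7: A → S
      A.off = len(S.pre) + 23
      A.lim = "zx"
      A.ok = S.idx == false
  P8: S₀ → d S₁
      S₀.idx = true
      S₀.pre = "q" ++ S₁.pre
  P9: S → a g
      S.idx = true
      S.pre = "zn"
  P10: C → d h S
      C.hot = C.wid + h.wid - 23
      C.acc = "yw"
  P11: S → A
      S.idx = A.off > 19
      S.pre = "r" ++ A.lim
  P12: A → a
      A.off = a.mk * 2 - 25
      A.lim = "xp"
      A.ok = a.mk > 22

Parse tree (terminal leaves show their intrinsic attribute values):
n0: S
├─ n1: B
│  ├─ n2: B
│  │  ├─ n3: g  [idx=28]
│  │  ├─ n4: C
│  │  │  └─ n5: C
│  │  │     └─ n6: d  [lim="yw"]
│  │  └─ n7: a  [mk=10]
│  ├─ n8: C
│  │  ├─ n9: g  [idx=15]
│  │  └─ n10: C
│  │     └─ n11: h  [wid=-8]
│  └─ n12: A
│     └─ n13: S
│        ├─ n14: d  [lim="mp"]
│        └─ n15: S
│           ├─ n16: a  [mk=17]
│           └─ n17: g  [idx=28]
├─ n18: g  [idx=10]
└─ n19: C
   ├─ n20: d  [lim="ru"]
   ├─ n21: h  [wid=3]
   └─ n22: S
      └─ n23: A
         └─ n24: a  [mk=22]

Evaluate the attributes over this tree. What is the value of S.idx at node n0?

1. n1.lim = 20  [20]
2. n2.lim = 28  [28]
3. n3.idx = 28  [terminal]
4. n4.wid = 18  [B.lim + g.idx - 38]
5. n4.cnt = true  [g.idx > 27]
6. n5.wid = -3  [C₀.wid - 21]
7. n5.cnt = true  [C₀.wid > 17]
8. n6.lim = "yw"  [terminal]
9. n5.hot = -3  [-3]
10. n5.acc = "ywk"  [d.lim ++ "k"]
11. n4.hot = 14  [C₁.hot * -1 + 11]
12. n4.acc = "ywkz"  [C₁.acc ++ "z"]
13. n7.mk = 10  [terminal]
14. n2.tag = true  [true]
15. n8.wid = 8  [8]
16. n8.cnt = false  [B₁.tag == false]
17. n9.idx = 15  [terminal]
18. n10.wid = 25  [C₀.wid + 17]
19. n10.cnt = false  [C₀.cnt == true]
20. n11.wid = -8  [terminal]
21. n10.hot = -4  [h.wid + C.wid - 21]
22. n10.acc = "xz"  ["xz"]
23. n8.hot = 9  [C₁.hot + 13]
24. n8.acc = "vxz"  ["v" ++ C₁.acc]
25. n14.lim = "mp"  [terminal]
26. n16.mk = 17  [terminal]
27. n17.idx = 28  [terminal]
28. n15.idx = true  [true]
29. n15.pre = "zn"  ["zn"]
30. n13.idx = true  [true]
31. n13.pre = "qzn"  ["q" ++ S₁.pre]
32. n12.off = 26  [len(S.pre) + 23]
33. n12.lim = "zx"  ["zx"]
34. n12.ok = false  [S.idx == false]
35. n1.tag = false  [A.off > 26]
36. n18.idx = 10  [terminal]
37. n19.wid = 22  [g.idx + 12]
38. n19.cnt = false  [g.idx > 10]
39. n20.lim = "ru"  [terminal]
40. n21.wid = 3  [terminal]
41. n24.mk = 22  [terminal]
42. n23.off = 19  [a.mk * 2 - 25]
43. n23.lim = "xp"  ["xp"]
44. n23.ok = false  [a.mk > 22]
45. n22.idx = false  [A.off > 19]
46. n22.pre = "rxp"  ["r" ++ A.lim]
47. n19.hot = 2  [C.wid + h.wid - 23]
48. n19.acc = "yw"  ["yw"]
49. n0.idx = true  [B.tag == false]
50. n0.pre = "vr"  ["vr"]

true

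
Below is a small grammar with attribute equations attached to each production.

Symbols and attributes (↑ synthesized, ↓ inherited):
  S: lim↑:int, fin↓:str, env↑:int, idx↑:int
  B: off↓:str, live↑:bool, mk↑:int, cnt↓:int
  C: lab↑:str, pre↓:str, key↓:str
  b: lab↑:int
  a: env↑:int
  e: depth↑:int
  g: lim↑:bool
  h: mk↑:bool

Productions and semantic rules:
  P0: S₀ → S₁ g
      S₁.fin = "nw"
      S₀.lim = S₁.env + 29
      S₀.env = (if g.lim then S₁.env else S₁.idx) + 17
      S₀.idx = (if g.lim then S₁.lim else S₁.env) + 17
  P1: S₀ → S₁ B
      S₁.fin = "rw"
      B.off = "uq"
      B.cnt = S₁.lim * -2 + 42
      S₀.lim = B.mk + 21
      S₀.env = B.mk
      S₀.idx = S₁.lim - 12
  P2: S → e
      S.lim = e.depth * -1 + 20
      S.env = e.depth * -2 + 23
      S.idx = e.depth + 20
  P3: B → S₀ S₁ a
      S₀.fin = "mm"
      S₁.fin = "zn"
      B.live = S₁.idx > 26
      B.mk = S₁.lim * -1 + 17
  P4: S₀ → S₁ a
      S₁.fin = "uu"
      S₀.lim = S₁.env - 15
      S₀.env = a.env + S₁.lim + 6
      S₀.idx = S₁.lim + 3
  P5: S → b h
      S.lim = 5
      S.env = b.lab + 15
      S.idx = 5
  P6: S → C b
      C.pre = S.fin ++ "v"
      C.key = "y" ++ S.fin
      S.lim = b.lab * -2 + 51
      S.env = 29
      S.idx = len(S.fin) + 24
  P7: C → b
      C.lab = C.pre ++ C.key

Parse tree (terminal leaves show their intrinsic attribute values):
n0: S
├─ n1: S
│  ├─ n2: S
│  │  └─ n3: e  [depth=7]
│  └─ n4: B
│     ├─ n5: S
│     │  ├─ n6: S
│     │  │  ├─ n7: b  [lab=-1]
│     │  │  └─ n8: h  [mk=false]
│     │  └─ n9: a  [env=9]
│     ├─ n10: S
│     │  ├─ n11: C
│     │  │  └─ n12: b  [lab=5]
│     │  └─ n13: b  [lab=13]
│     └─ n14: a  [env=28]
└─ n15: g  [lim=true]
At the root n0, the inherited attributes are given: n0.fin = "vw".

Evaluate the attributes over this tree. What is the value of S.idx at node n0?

1. n0.fin = "vw"  [given at root]
2. n1.fin = "nw"  ["nw"]
3. n2.fin = "rw"  ["rw"]
4. n3.depth = 7  [terminal]
5. n2.lim = 13  [e.depth * -1 + 20]
6. n2.env = 9  [e.depth * -2 + 23]
7. n2.idx = 27  [e.depth + 20]
8. n4.off = "uq"  ["uq"]
9. n4.cnt = 16  [S₁.lim * -2 + 42]
10. n5.fin = "mm"  ["mm"]
11. n6.fin = "uu"  ["uu"]
12. n7.lab = -1  [terminal]
13. n8.mk = false  [terminal]
14. n6.lim = 5  [5]
15. n6.env = 14  [b.lab + 15]
16. n6.idx = 5  [5]
17. n9.env = 9  [terminal]
18. n5.lim = -1  [S₁.env - 15]
19. n5.env = 20  [a.env + S₁.lim + 6]
20. n5.idx = 8  [S₁.lim + 3]
21. n10.fin = "zn"  ["zn"]
22. n11.pre = "znv"  [S.fin ++ "v"]
23. n11.key = "yzn"  ["y" ++ S.fin]
24. n12.lab = 5  [terminal]
25. n11.lab = "znvyzn"  [C.pre ++ C.key]
26. n13.lab = 13  [terminal]
27. n10.lim = 25  [b.lab * -2 + 51]
28. n10.env = 29  [29]
29. n10.idx = 26  [len(S.fin) + 24]
30. n14.env = 28  [terminal]
31. n4.live = false  [S₁.idx > 26]
32. n4.mk = -8  [S₁.lim * -1 + 17]
33. n1.lim = 13  [B.mk + 21]
34. n1.env = -8  [B.mk]
35. n1.idx = 1  [S₁.lim - 12]
36. n15.lim = true  [terminal]
37. n0.lim = 21  [S₁.env + 29]
38. n0.env = 9  [(if g.lim then S₁.env else S₁.idx) + 17]
39. n0.idx = 30  [(if g.lim then S₁.lim else S₁.env) + 17]

30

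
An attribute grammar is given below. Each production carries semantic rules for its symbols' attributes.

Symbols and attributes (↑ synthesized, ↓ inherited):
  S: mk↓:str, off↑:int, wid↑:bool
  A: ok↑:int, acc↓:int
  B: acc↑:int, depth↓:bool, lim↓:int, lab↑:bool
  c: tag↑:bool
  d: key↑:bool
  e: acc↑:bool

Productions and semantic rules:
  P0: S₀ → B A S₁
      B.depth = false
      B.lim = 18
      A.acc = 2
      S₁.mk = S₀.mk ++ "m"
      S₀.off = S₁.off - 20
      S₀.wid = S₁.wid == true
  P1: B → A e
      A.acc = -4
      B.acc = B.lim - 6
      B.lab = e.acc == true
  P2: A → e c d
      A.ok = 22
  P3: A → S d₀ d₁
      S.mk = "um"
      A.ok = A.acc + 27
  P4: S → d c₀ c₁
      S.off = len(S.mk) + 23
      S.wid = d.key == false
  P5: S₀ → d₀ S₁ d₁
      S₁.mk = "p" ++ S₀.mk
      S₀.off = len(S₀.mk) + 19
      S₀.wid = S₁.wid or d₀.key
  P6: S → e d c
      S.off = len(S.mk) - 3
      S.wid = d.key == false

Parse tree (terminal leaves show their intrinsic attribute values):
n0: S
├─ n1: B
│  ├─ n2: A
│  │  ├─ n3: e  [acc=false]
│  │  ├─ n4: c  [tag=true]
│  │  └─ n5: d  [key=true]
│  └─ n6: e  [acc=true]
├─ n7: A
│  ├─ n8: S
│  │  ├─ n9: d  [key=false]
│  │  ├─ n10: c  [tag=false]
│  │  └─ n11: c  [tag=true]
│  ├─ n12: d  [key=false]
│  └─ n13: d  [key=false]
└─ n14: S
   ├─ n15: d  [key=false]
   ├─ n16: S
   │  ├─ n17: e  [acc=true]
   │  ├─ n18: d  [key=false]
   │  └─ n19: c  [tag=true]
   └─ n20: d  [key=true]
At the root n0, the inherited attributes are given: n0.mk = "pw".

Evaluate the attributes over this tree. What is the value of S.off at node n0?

2

1. n0.mk = "pw"  [given at root]
2. n1.depth = false  [false]
3. n1.lim = 18  [18]
4. n2.acc = -4  [-4]
5. n3.acc = false  [terminal]
6. n4.tag = true  [terminal]
7. n5.key = true  [terminal]
8. n2.ok = 22  [22]
9. n6.acc = true  [terminal]
10. n1.acc = 12  [B.lim - 6]
11. n1.lab = true  [e.acc == true]
12. n7.acc = 2  [2]
13. n8.mk = "um"  ["um"]
14. n9.key = false  [terminal]
15. n10.tag = false  [terminal]
16. n11.tag = true  [terminal]
17. n8.off = 25  [len(S.mk) + 23]
18. n8.wid = true  [d.key == false]
19. n12.key = false  [terminal]
20. n13.key = false  [terminal]
21. n7.ok = 29  [A.acc + 27]
22. n14.mk = "pwm"  [S₀.mk ++ "m"]
23. n15.key = false  [terminal]
24. n16.mk = "ppwm"  ["p" ++ S₀.mk]
25. n17.acc = true  [terminal]
26. n18.key = false  [terminal]
27. n19.tag = true  [terminal]
28. n16.off = 1  [len(S.mk) - 3]
29. n16.wid = true  [d.key == false]
30. n20.key = true  [terminal]
31. n14.off = 22  [len(S₀.mk) + 19]
32. n14.wid = true  [S₁.wid or d₀.key]
33. n0.off = 2  [S₁.off - 20]
34. n0.wid = true  [S₁.wid == true]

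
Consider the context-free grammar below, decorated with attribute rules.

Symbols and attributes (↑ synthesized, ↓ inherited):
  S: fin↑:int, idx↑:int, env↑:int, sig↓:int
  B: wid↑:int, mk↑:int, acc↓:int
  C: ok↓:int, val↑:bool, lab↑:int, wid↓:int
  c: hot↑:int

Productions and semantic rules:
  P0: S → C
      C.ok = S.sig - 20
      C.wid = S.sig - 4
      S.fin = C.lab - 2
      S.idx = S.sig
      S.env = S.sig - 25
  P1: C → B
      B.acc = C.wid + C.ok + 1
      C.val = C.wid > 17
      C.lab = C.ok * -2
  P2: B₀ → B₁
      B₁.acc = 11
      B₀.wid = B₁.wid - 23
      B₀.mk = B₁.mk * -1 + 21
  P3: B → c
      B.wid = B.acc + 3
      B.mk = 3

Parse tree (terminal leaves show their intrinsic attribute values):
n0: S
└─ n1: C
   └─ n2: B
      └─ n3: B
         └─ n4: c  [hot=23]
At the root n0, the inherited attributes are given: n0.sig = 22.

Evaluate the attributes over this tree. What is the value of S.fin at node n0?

-6

1. n0.sig = 22  [given at root]
2. n1.ok = 2  [S.sig - 20]
3. n1.wid = 18  [S.sig - 4]
4. n2.acc = 21  [C.wid + C.ok + 1]
5. n3.acc = 11  [11]
6. n4.hot = 23  [terminal]
7. n3.wid = 14  [B.acc + 3]
8. n3.mk = 3  [3]
9. n2.wid = -9  [B₁.wid - 23]
10. n2.mk = 18  [B₁.mk * -1 + 21]
11. n1.val = true  [C.wid > 17]
12. n1.lab = -4  [C.ok * -2]
13. n0.fin = -6  [C.lab - 2]
14. n0.idx = 22  [S.sig]
15. n0.env = -3  [S.sig - 25]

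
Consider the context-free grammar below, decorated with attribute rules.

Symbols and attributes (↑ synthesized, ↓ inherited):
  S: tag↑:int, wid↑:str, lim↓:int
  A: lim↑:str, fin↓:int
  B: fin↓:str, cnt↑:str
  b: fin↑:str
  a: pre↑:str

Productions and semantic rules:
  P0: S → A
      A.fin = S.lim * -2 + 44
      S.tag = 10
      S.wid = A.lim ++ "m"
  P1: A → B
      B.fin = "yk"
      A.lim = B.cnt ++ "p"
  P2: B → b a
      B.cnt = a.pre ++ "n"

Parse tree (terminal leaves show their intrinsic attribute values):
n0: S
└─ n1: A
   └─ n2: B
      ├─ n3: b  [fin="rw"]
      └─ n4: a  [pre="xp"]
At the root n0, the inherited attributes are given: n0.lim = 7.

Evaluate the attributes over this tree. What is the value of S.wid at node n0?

"xpnpm"

1. n0.lim = 7  [given at root]
2. n1.fin = 30  [S.lim * -2 + 44]
3. n2.fin = "yk"  ["yk"]
4. n3.fin = "rw"  [terminal]
5. n4.pre = "xp"  [terminal]
6. n2.cnt = "xpn"  [a.pre ++ "n"]
7. n1.lim = "xpnp"  [B.cnt ++ "p"]
8. n0.tag = 10  [10]
9. n0.wid = "xpnpm"  [A.lim ++ "m"]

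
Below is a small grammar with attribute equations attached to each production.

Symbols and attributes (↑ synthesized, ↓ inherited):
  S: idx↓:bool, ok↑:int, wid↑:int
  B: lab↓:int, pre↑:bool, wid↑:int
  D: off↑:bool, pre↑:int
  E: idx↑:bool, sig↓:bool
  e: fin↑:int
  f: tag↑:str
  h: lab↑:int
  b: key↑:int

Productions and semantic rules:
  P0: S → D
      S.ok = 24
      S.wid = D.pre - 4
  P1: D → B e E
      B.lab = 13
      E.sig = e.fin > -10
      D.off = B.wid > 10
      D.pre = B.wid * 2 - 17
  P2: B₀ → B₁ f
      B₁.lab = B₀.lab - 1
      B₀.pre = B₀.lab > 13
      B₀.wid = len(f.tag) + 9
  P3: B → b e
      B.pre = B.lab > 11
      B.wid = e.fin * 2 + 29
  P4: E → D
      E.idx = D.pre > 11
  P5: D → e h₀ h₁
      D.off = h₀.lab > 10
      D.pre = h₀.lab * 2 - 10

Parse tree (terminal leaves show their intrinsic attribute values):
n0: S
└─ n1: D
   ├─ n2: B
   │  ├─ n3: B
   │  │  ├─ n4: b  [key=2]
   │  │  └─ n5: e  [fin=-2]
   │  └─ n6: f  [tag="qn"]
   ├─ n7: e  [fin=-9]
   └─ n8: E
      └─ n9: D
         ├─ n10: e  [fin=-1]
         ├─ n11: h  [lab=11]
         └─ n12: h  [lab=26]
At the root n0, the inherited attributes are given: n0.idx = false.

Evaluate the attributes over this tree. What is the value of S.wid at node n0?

1. n0.idx = false  [given at root]
2. n2.lab = 13  [13]
3. n3.lab = 12  [B₀.lab - 1]
4. n4.key = 2  [terminal]
5. n5.fin = -2  [terminal]
6. n3.pre = true  [B.lab > 11]
7. n3.wid = 25  [e.fin * 2 + 29]
8. n6.tag = "qn"  [terminal]
9. n2.pre = false  [B₀.lab > 13]
10. n2.wid = 11  [len(f.tag) + 9]
11. n7.fin = -9  [terminal]
12. n8.sig = true  [e.fin > -10]
13. n10.fin = -1  [terminal]
14. n11.lab = 11  [terminal]
15. n12.lab = 26  [terminal]
16. n9.off = true  [h₀.lab > 10]
17. n9.pre = 12  [h₀.lab * 2 - 10]
18. n8.idx = true  [D.pre > 11]
19. n1.off = true  [B.wid > 10]
20. n1.pre = 5  [B.wid * 2 - 17]
21. n0.ok = 24  [24]
22. n0.wid = 1  [D.pre - 4]

1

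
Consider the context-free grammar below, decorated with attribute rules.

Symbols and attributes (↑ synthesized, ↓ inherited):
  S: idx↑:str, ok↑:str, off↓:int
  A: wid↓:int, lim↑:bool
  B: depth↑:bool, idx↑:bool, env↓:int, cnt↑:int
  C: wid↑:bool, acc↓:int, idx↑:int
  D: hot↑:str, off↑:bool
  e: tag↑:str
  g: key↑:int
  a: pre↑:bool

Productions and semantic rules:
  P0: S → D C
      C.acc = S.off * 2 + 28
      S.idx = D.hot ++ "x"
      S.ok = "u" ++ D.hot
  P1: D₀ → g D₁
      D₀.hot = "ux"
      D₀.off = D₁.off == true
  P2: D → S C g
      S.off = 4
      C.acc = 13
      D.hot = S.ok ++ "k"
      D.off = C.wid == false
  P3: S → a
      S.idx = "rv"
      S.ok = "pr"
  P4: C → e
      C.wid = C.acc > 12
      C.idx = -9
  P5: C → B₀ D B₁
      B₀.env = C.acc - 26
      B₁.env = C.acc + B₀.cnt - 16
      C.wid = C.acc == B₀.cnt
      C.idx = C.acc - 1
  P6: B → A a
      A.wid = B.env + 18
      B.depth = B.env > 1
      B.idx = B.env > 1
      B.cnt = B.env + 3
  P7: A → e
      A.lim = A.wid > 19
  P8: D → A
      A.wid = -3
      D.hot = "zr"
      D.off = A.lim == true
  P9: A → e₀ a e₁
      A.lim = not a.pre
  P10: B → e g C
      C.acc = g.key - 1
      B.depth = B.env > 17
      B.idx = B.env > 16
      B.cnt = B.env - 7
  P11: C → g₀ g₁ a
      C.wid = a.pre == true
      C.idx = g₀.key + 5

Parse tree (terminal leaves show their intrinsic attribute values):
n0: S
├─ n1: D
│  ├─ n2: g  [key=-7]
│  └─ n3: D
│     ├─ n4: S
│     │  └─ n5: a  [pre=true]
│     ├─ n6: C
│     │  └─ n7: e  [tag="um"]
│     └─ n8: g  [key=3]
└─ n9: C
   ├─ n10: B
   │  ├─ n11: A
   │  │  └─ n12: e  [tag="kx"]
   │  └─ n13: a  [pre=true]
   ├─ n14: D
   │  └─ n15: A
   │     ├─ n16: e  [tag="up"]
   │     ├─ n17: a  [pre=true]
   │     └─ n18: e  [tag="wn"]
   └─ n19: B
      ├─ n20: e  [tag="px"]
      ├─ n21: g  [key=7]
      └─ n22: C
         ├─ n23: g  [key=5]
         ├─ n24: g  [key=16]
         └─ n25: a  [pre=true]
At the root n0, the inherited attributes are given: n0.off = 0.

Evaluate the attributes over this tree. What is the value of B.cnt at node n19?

1. n0.off = 0  [given at root]
2. n2.key = -7  [terminal]
3. n4.off = 4  [4]
4. n5.pre = true  [terminal]
5. n4.idx = "rv"  ["rv"]
6. n4.ok = "pr"  ["pr"]
7. n6.acc = 13  [13]
8. n7.tag = "um"  [terminal]
9. n6.wid = true  [C.acc > 12]
10. n6.idx = -9  [-9]
11. n8.key = 3  [terminal]
12. n3.hot = "prk"  [S.ok ++ "k"]
13. n3.off = false  [C.wid == false]
14. n1.hot = "ux"  ["ux"]
15. n1.off = false  [D₁.off == true]
16. n9.acc = 28  [S.off * 2 + 28]
17. n10.env = 2  [C.acc - 26]
18. n11.wid = 20  [B.env + 18]
19. n12.tag = "kx"  [terminal]
20. n11.lim = true  [A.wid > 19]
21. n13.pre = true  [terminal]
22. n10.depth = true  [B.env > 1]
23. n10.idx = true  [B.env > 1]
24. n10.cnt = 5  [B.env + 3]
25. n15.wid = -3  [-3]
26. n16.tag = "up"  [terminal]
27. n17.pre = true  [terminal]
28. n18.tag = "wn"  [terminal]
29. n15.lim = false  [not a.pre]
30. n14.hot = "zr"  ["zr"]
31. n14.off = false  [A.lim == true]
32. n19.env = 17  [C.acc + B₀.cnt - 16]
33. n20.tag = "px"  [terminal]
34. n21.key = 7  [terminal]
35. n22.acc = 6  [g.key - 1]
36. n23.key = 5  [terminal]
37. n24.key = 16  [terminal]
38. n25.pre = true  [terminal]
39. n22.wid = true  [a.pre == true]
40. n22.idx = 10  [g₀.key + 5]
41. n19.depth = false  [B.env > 17]
42. n19.idx = true  [B.env > 16]
43. n19.cnt = 10  [B.env - 7]
44. n9.wid = false  [C.acc == B₀.cnt]
45. n9.idx = 27  [C.acc - 1]
46. n0.idx = "uxx"  [D.hot ++ "x"]
47. n0.ok = "uux"  ["u" ++ D.hot]

10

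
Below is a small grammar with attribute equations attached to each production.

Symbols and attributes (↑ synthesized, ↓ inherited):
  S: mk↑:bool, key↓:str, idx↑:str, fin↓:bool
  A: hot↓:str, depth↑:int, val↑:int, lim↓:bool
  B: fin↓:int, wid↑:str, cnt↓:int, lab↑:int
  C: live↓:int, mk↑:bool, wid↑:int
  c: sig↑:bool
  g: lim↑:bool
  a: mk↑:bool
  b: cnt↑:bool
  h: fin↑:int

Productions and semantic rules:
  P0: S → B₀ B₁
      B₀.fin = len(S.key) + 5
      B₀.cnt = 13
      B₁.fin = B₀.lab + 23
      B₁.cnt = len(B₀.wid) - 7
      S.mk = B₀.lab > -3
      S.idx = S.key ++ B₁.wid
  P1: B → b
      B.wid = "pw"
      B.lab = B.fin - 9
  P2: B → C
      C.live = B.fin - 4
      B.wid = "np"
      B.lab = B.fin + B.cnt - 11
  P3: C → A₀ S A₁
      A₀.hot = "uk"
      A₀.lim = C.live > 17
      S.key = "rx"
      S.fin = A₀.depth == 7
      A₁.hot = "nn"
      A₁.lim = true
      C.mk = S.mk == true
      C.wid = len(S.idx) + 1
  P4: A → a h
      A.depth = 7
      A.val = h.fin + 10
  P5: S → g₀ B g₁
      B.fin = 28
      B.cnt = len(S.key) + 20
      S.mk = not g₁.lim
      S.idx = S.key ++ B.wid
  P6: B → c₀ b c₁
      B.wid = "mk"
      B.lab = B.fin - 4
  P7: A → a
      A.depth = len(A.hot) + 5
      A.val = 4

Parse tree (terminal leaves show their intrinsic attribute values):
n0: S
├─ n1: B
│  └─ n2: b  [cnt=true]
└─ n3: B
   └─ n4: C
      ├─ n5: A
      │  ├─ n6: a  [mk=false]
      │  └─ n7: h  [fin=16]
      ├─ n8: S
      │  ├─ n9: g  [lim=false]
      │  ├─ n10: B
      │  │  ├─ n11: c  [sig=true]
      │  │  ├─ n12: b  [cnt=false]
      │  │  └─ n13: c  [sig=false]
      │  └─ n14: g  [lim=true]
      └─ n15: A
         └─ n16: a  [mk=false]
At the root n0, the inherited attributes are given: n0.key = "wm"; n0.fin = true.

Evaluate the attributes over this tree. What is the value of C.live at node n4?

1. n0.key = "wm"  [given at root]
2. n0.fin = true  [given at root]
3. n1.fin = 7  [len(S.key) + 5]
4. n1.cnt = 13  [13]
5. n2.cnt = true  [terminal]
6. n1.wid = "pw"  ["pw"]
7. n1.lab = -2  [B.fin - 9]
8. n3.fin = 21  [B₀.lab + 23]
9. n3.cnt = -5  [len(B₀.wid) - 7]
10. n4.live = 17  [B.fin - 4]
11. n5.hot = "uk"  ["uk"]
12. n5.lim = false  [C.live > 17]
13. n6.mk = false  [terminal]
14. n7.fin = 16  [terminal]
15. n5.depth = 7  [7]
16. n5.val = 26  [h.fin + 10]
17. n8.key = "rx"  ["rx"]
18. n8.fin = true  [A₀.depth == 7]
19. n9.lim = false  [terminal]
20. n10.fin = 28  [28]
21. n10.cnt = 22  [len(S.key) + 20]
22. n11.sig = true  [terminal]
23. n12.cnt = false  [terminal]
24. n13.sig = false  [terminal]
25. n10.wid = "mk"  ["mk"]
26. n10.lab = 24  [B.fin - 4]
27. n14.lim = true  [terminal]
28. n8.mk = false  [not g₁.lim]
29. n8.idx = "rxmk"  [S.key ++ B.wid]
30. n15.hot = "nn"  ["nn"]
31. n15.lim = true  [true]
32. n16.mk = false  [terminal]
33. n15.depth = 7  [len(A.hot) + 5]
34. n15.val = 4  [4]
35. n4.mk = false  [S.mk == true]
36. n4.wid = 5  [len(S.idx) + 1]
37. n3.wid = "np"  ["np"]
38. n3.lab = 5  [B.fin + B.cnt - 11]
39. n0.mk = true  [B₀.lab > -3]
40. n0.idx = "wmnp"  [S.key ++ B₁.wid]

17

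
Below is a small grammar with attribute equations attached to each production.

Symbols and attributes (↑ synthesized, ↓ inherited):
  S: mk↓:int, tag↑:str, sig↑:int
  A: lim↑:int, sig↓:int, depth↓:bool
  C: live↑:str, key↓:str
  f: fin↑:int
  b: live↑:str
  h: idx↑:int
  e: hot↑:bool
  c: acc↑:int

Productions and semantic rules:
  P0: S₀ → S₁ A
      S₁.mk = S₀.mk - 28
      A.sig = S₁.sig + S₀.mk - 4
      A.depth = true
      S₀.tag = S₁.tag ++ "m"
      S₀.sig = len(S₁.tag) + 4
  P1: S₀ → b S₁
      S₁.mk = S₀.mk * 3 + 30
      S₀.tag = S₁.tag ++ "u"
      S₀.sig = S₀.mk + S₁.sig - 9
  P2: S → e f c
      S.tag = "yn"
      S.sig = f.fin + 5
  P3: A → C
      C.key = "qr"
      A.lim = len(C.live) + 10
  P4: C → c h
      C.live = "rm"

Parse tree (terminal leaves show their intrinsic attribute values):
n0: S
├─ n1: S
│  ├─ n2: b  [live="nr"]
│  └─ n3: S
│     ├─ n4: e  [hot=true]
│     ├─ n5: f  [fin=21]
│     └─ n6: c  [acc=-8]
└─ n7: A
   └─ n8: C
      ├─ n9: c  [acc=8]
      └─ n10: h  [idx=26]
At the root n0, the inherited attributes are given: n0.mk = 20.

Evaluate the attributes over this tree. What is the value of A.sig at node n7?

25

1. n0.mk = 20  [given at root]
2. n1.mk = -8  [S₀.mk - 28]
3. n2.live = "nr"  [terminal]
4. n3.mk = 6  [S₀.mk * 3 + 30]
5. n4.hot = true  [terminal]
6. n5.fin = 21  [terminal]
7. n6.acc = -8  [terminal]
8. n3.tag = "yn"  ["yn"]
9. n3.sig = 26  [f.fin + 5]
10. n1.tag = "ynu"  [S₁.tag ++ "u"]
11. n1.sig = 9  [S₀.mk + S₁.sig - 9]
12. n7.sig = 25  [S₁.sig + S₀.mk - 4]
13. n7.depth = true  [true]
14. n8.key = "qr"  ["qr"]
15. n9.acc = 8  [terminal]
16. n10.idx = 26  [terminal]
17. n8.live = "rm"  ["rm"]
18. n7.lim = 12  [len(C.live) + 10]
19. n0.tag = "ynum"  [S₁.tag ++ "m"]
20. n0.sig = 7  [len(S₁.tag) + 4]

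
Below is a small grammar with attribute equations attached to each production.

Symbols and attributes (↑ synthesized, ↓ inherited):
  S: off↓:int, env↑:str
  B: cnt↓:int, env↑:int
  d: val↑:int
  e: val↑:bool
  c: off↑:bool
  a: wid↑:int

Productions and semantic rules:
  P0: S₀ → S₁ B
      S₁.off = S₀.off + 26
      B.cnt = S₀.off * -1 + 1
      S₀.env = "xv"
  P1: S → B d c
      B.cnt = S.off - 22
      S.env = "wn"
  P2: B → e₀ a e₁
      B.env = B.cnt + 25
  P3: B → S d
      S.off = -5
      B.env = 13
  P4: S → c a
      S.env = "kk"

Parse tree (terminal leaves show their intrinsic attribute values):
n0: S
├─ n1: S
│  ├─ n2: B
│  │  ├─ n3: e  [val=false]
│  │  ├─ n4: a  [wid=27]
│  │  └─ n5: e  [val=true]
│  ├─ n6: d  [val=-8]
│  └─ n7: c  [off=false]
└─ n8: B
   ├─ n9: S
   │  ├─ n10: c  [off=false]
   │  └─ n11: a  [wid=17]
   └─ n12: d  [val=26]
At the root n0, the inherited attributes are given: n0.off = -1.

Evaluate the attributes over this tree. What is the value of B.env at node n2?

1. n0.off = -1  [given at root]
2. n1.off = 25  [S₀.off + 26]
3. n2.cnt = 3  [S.off - 22]
4. n3.val = false  [terminal]
5. n4.wid = 27  [terminal]
6. n5.val = true  [terminal]
7. n2.env = 28  [B.cnt + 25]
8. n6.val = -8  [terminal]
9. n7.off = false  [terminal]
10. n1.env = "wn"  ["wn"]
11. n8.cnt = 2  [S₀.off * -1 + 1]
12. n9.off = -5  [-5]
13. n10.off = false  [terminal]
14. n11.wid = 17  [terminal]
15. n9.env = "kk"  ["kk"]
16. n12.val = 26  [terminal]
17. n8.env = 13  [13]
18. n0.env = "xv"  ["xv"]

28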